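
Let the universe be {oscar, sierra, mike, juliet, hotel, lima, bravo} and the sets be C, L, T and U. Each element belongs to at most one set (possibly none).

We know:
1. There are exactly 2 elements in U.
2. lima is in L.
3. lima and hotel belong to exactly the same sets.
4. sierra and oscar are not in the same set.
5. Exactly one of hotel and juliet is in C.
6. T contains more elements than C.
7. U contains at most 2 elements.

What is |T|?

2

From (2): lima ∈ L.
(3): hotel matches lima: hotel ∉ C.
(3): hotel matches lima: hotel ∈ L.
(5) (exactly one): juliet ∈ C.
Suppose oscar ∈ C: no assignment then satisfies all the clues, so oscar ∉ C.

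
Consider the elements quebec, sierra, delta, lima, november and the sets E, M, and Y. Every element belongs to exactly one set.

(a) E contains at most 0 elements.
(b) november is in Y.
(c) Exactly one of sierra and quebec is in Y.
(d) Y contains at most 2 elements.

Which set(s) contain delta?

From (b): november ∈ Y.
(a): E already has 0, so the rest are out.
Suppose delta ∉ M: no assignment then satisfies all the clues, so delta ∈ M.

delta: M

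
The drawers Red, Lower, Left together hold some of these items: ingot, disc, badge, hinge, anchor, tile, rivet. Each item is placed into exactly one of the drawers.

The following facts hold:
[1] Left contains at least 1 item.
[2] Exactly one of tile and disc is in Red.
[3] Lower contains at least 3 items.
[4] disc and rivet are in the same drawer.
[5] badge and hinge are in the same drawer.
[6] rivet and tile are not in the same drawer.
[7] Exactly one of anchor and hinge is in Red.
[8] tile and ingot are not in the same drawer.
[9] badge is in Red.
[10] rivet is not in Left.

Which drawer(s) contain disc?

disc: Lower

From (9): badge ∈ Red.
From (10): rivet ∉ Left.
(4): disc matches rivet: disc ∉ Left.
(5): hinge matches badge: hinge ∈ Red.
(7) (exactly one): anchor ∉ Red.
Suppose disc ∈ Red: no assignment then satisfies all the clues, so disc ∉ Red.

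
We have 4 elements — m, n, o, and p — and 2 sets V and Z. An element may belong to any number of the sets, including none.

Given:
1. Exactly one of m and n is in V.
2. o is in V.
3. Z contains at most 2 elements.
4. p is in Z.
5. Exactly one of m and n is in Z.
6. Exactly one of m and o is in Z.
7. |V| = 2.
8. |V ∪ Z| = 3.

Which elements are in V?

From (2): o ∈ V.
From (4): p ∈ Z.
Suppose m ∉ V: no assignment then satisfies all the clues, so m ∈ V.

V = {m, o}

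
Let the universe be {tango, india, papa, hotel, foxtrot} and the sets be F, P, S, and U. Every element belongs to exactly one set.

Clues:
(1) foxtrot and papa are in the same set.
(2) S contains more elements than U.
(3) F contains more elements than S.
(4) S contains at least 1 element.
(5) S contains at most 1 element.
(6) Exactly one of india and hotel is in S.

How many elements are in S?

1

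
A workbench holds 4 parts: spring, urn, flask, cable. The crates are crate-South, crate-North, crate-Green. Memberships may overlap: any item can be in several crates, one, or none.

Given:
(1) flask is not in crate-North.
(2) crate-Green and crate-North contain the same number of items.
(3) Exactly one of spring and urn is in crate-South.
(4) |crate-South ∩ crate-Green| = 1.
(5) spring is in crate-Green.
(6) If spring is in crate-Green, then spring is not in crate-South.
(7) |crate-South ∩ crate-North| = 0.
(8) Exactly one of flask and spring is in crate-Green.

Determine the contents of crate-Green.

crate-Green = {spring, urn}

From (1): flask ∉ crate-North.
From (5): spring ∈ crate-Green.
(6): spring ∉ crate-South.
(8) (exactly one): flask ∉ crate-Green.
(3) (exactly one): urn ∈ crate-South.
Suppose urn ∉ crate-Green: no assignment then satisfies all the clues, so urn ∈ crate-Green.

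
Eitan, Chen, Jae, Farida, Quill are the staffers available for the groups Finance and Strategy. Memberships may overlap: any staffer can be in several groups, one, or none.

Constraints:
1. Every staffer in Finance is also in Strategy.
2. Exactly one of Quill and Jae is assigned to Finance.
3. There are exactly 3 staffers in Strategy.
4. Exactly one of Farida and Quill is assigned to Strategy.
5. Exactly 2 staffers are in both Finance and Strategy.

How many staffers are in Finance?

2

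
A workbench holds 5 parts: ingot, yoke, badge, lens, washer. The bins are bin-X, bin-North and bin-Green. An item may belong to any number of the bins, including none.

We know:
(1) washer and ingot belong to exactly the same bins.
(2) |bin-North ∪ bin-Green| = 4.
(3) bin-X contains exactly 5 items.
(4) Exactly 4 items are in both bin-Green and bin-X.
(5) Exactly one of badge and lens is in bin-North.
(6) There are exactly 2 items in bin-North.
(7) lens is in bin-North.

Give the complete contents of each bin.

bin-X = {badge, ingot, lens, washer, yoke}; bin-North = {lens, yoke}; bin-Green = {ingot, lens, washer, yoke}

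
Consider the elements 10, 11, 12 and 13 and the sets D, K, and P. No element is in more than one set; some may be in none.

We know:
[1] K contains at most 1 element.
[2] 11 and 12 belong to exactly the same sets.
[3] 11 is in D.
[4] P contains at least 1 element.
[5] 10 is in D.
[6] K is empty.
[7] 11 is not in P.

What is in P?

P = {13}

From (3): 11 ∈ D.
From (5): 10 ∈ D.
(2): 12 matches 11: 12 ∈ D.
(4): only 1 candidates remain for P, so all are in.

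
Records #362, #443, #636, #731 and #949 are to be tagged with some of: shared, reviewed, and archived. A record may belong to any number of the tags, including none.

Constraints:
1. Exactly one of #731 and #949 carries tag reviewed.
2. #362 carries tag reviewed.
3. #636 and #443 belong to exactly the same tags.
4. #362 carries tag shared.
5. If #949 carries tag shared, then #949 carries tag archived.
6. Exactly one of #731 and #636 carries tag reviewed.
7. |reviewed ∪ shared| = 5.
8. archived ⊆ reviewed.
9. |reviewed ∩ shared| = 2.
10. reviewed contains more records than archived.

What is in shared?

shared = {#362, #731, #949}

From (2): #362 ∈ reviewed.
From (4): #362 ∈ shared.
Suppose #443 ∈ shared: no assignment then satisfies all the clues, so #443 ∉ shared.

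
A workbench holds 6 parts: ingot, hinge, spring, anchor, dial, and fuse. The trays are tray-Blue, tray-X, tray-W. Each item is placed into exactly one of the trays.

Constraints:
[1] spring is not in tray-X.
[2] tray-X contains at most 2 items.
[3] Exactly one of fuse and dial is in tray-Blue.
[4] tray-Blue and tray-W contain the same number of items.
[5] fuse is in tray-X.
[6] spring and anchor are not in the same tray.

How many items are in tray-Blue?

2

From (1): spring ∉ tray-X.
From (5): fuse ∈ tray-X.
(3) (exactly one): dial ∈ tray-Blue.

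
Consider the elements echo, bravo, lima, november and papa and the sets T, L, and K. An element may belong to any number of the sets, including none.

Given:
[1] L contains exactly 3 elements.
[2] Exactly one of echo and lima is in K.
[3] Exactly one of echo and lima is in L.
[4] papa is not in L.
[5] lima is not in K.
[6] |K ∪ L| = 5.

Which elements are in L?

L = {bravo, lima, november}

From (4): papa ∉ L.
From (5): lima ∉ K.
(2) (exactly one): echo ∈ K.
Suppose echo ∈ L: no assignment then satisfies all the clues, so echo ∉ L.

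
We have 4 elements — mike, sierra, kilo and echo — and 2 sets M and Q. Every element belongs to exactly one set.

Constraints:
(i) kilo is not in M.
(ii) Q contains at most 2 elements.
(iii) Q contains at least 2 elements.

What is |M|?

2

From (i): kilo ∉ M.
Only one set left: kilo ∈ Q.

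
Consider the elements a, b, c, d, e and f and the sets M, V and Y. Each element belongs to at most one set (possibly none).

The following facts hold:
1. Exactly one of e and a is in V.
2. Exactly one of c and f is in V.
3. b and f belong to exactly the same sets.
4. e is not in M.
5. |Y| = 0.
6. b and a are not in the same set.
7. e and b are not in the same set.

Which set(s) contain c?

From (4): e ∉ M.
(5): Y already has 0, so the rest are out.
Suppose c ∈ M: no assignment then satisfies all the clues, so c ∉ M.

c: V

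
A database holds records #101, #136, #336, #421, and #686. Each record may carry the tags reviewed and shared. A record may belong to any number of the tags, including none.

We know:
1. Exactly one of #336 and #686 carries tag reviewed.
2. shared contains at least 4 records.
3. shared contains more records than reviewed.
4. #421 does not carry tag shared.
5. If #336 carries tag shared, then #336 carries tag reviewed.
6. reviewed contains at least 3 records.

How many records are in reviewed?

3

From (4): #421 ∉ shared.
(2): only 4 candidates remain for shared, so all are in.
(5): #336 ∈ reviewed.
(1) (exactly one): #686 ∉ reviewed.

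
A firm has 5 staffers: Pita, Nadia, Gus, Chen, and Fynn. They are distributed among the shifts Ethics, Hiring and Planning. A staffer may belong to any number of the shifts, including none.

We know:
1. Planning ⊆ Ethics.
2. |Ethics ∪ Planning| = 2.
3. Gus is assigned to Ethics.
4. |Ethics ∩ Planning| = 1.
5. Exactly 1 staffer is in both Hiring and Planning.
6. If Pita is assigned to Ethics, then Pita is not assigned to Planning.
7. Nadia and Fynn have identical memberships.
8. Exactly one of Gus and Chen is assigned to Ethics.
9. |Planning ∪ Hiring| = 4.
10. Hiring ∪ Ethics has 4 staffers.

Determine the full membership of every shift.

Ethics = {Gus, Pita}; Hiring = {Fynn, Gus, Nadia, Pita}; Planning = {Gus}

From (3): Gus ∈ Ethics.
(8) (exactly one): Chen ∉ Ethics.
(1) contrapositive: Chen ∉ Planning.
Suppose Pita ∉ Ethics: no assignment then satisfies all the clues, so Pita ∈ Ethics.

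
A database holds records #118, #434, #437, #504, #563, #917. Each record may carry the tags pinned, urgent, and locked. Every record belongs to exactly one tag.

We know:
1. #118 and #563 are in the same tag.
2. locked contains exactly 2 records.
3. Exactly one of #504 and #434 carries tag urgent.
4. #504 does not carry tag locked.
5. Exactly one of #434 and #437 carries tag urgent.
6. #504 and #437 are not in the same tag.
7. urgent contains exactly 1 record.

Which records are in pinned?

pinned = {#118, #504, #563}

From (4): #504 ∉ locked.
Suppose #118 ∉ pinned: no assignment then satisfies all the clues, so #118 ∈ pinned.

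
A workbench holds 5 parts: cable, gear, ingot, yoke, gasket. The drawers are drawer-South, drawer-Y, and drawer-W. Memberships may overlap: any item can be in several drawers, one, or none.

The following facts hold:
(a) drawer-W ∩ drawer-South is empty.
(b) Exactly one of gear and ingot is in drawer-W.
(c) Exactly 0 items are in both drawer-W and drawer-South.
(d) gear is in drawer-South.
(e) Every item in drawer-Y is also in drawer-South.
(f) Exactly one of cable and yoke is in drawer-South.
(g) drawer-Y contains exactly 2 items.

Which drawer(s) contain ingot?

From (d): gear ∈ drawer-South.
(a) (disjoint): gear ∉ drawer-W.
(b) (exactly one): ingot ∈ drawer-W.
(a) (disjoint): ingot ∉ drawer-South.
(e) contrapositive: ingot ∉ drawer-Y.

ingot: drawer-W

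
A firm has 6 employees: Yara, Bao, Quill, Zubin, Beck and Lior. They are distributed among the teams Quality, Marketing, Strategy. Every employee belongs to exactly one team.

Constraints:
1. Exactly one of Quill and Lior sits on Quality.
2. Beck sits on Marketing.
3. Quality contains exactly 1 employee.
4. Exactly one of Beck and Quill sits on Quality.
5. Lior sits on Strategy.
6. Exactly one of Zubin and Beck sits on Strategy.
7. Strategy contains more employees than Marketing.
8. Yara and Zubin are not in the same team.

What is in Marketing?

From (2): Beck ∈ Marketing.
From (5): Lior ∈ Strategy.
(1) (exactly one): Quill ∈ Quality.
(3): Quality already has 1, so the rest are out.
(6) (exactly one): Zubin ∈ Strategy.
(8): Yara ∉ Strategy.
Only one team left: Yara ∈ Marketing.
Suppose Bao ∈ Marketing: no assignment then satisfies all the clues, so Bao ∉ Marketing.

Marketing = {Beck, Yara}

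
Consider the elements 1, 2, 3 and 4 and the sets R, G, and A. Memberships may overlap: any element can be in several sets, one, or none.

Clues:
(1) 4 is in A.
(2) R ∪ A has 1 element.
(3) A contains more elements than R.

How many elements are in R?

0

From (1): 4 ∈ A.
Suppose 1 ∈ R: no assignment then satisfies all the clues, so 1 ∉ R.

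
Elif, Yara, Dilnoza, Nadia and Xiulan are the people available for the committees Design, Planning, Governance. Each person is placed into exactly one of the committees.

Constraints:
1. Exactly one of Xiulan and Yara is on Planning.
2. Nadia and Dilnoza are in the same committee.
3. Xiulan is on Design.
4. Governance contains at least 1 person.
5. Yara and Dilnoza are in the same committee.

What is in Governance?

From (3): Xiulan ∈ Design.
(1) (exactly one): Yara ∈ Planning.
(5): Dilnoza matches Yara: Dilnoza ∉ Design.
(5): Dilnoza matches Yara: Dilnoza ∈ Planning.
(2): Nadia matches Dilnoza: Nadia ∉ Design.
(2): Nadia matches Dilnoza: Nadia ∈ Planning.
(4): only 1 candidates remain for Governance, so all are in.

Governance = {Elif}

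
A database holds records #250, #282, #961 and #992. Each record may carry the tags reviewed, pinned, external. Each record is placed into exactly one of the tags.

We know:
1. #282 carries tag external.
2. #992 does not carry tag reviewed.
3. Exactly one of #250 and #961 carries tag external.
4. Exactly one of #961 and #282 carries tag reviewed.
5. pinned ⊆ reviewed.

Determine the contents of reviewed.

reviewed = {#961}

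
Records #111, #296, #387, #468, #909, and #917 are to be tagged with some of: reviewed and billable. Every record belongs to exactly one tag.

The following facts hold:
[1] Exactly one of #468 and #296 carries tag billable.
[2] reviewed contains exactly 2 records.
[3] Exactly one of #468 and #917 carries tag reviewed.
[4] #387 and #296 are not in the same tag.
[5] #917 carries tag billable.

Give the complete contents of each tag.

reviewed = {#387, #468}; billable = {#111, #296, #909, #917}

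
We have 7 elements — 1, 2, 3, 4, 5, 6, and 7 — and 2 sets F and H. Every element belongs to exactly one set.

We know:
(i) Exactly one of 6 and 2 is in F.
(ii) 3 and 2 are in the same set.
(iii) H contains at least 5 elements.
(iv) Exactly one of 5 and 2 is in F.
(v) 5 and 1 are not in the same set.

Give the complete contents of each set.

F = {5, 6}; H = {1, 2, 3, 4, 7}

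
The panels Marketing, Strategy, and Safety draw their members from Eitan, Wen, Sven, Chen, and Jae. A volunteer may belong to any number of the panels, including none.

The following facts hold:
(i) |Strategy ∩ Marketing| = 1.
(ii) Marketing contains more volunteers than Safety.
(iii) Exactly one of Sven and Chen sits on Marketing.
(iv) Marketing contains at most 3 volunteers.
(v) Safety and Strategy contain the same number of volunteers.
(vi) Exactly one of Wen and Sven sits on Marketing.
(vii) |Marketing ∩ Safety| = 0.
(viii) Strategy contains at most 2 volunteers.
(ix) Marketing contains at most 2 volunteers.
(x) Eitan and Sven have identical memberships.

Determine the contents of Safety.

Safety = {Jae}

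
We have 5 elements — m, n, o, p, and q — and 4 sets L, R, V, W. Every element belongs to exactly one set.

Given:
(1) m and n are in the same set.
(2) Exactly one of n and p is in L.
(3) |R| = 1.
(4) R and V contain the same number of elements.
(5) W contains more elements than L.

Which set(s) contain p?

p: L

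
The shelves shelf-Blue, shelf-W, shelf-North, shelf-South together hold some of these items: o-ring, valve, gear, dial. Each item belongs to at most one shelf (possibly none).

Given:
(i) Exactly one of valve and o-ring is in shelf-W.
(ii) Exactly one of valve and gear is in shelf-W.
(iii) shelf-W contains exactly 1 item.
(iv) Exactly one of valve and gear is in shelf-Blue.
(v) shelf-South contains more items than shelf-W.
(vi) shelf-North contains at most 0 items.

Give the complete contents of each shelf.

shelf-Blue = {gear}; shelf-W = {valve}; shelf-North = {}; shelf-South = {dial, o-ring}

(vi): shelf-North already has 0, so the rest are out.
Suppose o-ring ∈ shelf-Blue: no assignment then satisfies all the clues, so o-ring ∉ shelf-Blue.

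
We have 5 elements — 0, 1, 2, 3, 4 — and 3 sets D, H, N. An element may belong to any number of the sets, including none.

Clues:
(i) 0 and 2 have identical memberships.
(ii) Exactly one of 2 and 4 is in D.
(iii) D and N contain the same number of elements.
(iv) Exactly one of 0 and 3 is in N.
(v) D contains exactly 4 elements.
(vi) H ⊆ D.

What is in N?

N = {0, 1, 2, 4}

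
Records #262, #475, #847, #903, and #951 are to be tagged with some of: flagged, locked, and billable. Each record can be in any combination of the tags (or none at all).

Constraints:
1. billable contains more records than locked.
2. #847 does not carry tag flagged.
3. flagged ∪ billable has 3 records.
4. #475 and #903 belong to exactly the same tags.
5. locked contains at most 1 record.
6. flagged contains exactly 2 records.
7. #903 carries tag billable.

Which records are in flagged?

From (2): #847 ∉ flagged.
From (7): #903 ∈ billable.
(4): #475 matches #903: #475 ∈ billable.
Suppose #262 ∈ flagged: no assignment then satisfies all the clues, so #262 ∉ flagged.

flagged = {#475, #903}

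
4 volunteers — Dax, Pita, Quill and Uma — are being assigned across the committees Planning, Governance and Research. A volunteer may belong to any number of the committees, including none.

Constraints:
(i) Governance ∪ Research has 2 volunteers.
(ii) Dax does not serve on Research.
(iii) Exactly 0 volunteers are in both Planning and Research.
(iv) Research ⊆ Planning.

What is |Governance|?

2

From (ii): Dax ∉ Research.
Suppose Pita ∈ Research: no assignment then satisfies all the clues, so Pita ∉ Research.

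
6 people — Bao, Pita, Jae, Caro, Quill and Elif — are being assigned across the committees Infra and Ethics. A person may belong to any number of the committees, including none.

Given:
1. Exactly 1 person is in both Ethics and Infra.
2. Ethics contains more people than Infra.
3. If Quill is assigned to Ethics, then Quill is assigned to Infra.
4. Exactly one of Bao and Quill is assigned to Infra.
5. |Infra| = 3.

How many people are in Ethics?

4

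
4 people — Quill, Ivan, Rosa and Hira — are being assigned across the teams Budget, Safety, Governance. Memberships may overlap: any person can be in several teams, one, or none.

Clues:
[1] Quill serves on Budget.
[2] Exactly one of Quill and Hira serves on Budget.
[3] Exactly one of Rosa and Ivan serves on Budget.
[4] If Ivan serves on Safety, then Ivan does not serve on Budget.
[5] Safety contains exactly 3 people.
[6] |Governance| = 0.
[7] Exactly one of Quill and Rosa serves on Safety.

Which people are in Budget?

Budget = {Quill, Rosa}

From (1): Quill ∈ Budget.
(2) (exactly one): Hira ∉ Budget.
(6): Governance already has 0, so the rest are out.
Suppose Ivan ∈ Budget: no assignment then satisfies all the clues, so Ivan ∉ Budget.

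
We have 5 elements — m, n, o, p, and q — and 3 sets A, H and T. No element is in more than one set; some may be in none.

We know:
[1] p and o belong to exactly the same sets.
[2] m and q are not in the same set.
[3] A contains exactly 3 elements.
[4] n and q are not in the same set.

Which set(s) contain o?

o: A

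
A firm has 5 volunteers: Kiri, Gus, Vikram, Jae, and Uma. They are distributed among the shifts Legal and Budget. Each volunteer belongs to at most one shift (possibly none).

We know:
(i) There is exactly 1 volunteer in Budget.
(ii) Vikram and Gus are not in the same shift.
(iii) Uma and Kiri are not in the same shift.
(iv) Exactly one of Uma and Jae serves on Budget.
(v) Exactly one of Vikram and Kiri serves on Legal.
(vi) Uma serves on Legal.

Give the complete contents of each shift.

Legal = {Uma, Vikram}; Budget = {Jae}

From (vi): Uma ∈ Legal.
(iii): Kiri ∉ Legal.
(iv) (exactly one): Jae ∈ Budget.
(v) (exactly one): Vikram ∈ Legal.
(i): Budget already has 1, so the rest are out.
(ii): Gus ∉ Legal.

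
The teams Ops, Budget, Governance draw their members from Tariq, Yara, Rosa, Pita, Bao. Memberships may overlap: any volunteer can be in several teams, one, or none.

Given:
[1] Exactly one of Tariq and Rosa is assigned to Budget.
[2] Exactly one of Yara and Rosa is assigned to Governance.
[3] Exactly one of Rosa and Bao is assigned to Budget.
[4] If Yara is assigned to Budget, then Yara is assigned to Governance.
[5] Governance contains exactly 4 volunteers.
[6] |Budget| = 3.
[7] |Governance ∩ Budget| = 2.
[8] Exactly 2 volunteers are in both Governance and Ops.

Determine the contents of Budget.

Budget = {Pita, Rosa, Yara}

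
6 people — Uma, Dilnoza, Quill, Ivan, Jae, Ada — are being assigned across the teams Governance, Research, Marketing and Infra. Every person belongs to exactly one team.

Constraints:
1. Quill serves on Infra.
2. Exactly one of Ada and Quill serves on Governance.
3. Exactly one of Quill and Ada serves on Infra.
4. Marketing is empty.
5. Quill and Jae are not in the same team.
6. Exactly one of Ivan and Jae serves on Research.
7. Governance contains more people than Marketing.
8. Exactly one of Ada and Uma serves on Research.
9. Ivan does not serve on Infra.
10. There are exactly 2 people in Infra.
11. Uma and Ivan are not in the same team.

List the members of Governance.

Governance = {Ada, Ivan}

From (1): Quill ∈ Infra.
From (9): Ivan ∉ Infra.
(2) (exactly one): Ada ∈ Governance.
(4): Marketing already has 0, so the rest are out.
(5): Jae ∉ Infra.
(8) (exactly one): Uma ∈ Research.
(10): only 2 candidates remain for Infra, so all are in.
(11): Ivan ∉ Research.
Only one team left: Ivan ∈ Governance.
(6) (exactly one): Jae ∈ Research.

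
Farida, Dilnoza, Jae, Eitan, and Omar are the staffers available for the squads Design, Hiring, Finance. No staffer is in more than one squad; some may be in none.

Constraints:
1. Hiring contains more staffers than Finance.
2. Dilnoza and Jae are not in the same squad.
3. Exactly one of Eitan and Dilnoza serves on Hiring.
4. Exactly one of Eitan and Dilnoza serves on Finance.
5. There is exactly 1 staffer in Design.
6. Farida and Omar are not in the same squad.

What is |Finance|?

1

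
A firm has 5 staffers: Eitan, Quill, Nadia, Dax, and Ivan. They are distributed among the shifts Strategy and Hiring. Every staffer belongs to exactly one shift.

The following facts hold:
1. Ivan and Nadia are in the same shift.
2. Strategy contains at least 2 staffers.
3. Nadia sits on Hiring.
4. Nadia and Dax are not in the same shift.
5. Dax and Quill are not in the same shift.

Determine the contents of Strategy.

From (3): Nadia ∈ Hiring.
(1): Ivan matches Nadia: Ivan ∉ Strategy.
(1): Ivan matches Nadia: Ivan ∈ Hiring.
(4): Dax ∉ Hiring.
Only one shift left: Dax ∈ Strategy.
(5): Quill ∉ Strategy.
Only one shift left: Quill ∈ Hiring.
(2): only 2 candidates remain for Strategy, so all are in.

Strategy = {Dax, Eitan}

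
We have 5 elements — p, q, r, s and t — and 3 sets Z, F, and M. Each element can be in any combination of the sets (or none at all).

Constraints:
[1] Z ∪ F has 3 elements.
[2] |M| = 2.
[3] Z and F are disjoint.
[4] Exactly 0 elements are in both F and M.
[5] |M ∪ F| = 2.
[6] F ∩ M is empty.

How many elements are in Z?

3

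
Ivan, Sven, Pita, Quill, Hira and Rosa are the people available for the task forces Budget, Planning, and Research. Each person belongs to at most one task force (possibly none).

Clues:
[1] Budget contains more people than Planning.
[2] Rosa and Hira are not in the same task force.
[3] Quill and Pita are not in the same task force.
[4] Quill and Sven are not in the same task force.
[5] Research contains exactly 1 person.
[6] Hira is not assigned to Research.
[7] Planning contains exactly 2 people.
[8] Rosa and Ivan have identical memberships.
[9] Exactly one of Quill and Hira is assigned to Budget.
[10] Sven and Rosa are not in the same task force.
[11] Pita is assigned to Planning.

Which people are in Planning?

Planning = {Hira, Pita}

From (6): Hira ∉ Research.
From (11): Pita ∈ Planning.
(3): Quill ∉ Planning.
Suppose Ivan ∈ Planning: no assignment then satisfies all the clues, so Ivan ∉ Planning.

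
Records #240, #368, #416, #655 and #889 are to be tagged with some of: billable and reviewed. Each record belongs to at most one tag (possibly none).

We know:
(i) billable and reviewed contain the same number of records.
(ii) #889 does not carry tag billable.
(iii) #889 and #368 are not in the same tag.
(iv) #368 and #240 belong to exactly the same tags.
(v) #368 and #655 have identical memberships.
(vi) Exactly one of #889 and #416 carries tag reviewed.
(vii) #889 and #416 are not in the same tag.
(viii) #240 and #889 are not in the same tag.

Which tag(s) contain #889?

#889: reviewed

From (ii): #889 ∉ billable.
Suppose #889 ∉ reviewed: no assignment then satisfies all the clues, so #889 ∈ reviewed.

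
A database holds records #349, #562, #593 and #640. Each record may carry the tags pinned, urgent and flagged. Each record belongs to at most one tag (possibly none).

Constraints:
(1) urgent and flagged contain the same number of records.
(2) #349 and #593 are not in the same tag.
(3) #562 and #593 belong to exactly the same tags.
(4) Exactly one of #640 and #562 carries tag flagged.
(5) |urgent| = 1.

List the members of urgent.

urgent = {#349}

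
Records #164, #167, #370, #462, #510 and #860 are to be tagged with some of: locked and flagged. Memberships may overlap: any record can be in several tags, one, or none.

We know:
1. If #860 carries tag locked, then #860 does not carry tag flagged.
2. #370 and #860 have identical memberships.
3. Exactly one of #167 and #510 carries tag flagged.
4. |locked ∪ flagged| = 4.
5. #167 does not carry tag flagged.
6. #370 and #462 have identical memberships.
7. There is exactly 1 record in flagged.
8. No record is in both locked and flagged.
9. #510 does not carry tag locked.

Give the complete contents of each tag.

locked = {#370, #462, #860}; flagged = {#510}

From (5): #167 ∉ flagged.
From (9): #510 ∉ locked.
(3) (exactly one): #510 ∈ flagged.
(7): flagged already has 1, so the rest are out.
Suppose #164 ∈ locked: no assignment then satisfies all the clues, so #164 ∉ locked.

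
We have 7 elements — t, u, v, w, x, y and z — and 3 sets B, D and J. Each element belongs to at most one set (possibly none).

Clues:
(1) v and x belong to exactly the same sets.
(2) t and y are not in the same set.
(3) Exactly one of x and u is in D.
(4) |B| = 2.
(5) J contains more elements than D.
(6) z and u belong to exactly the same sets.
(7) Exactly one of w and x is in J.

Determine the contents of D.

D = {u, z}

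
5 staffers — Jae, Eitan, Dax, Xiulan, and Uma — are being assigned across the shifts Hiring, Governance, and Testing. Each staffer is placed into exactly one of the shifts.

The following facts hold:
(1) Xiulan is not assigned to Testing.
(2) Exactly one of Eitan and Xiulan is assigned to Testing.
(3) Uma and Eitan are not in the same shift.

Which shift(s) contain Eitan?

From (1): Xiulan ∉ Testing.
(2) (exactly one): Eitan ∈ Testing.
(3): Uma ∉ Testing.

Eitan: Testing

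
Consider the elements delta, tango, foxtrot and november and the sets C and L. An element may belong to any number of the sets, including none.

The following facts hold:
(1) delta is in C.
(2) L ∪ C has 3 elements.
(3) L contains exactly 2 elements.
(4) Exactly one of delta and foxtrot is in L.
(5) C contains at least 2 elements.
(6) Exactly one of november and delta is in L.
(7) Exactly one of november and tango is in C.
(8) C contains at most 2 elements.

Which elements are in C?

C = {delta, november}

From (1): delta ∈ C.
Suppose tango ∈ C: no assignment then satisfies all the clues, so tango ∉ C.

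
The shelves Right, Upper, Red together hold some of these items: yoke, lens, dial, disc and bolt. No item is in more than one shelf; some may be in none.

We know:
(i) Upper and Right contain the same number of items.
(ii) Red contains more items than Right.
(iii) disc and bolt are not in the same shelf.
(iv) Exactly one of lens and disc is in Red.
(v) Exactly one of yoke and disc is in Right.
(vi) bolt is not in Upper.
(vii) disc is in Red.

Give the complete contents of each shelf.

Right = {yoke}; Upper = {lens}; Red = {dial, disc}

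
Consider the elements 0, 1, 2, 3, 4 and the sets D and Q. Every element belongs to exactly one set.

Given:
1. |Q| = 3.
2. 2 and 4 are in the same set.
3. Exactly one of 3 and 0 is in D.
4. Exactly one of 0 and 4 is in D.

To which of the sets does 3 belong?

3: Q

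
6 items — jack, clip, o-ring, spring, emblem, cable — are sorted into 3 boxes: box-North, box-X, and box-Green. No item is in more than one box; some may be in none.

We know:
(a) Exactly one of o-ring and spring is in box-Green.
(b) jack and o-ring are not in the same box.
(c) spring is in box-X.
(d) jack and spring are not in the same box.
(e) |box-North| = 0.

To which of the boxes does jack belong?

jack: none

From (c): spring ∈ box-X.
(a) (exactly one): o-ring ∈ box-Green.
(b): jack ∉ box-Green.
(d): jack ∉ box-X.
(e): box-North already has 0, so the rest are out.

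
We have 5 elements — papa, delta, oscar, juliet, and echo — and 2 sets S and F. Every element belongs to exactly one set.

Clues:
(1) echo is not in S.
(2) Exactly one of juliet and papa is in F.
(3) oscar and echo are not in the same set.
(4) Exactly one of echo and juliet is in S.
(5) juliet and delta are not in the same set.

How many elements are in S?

2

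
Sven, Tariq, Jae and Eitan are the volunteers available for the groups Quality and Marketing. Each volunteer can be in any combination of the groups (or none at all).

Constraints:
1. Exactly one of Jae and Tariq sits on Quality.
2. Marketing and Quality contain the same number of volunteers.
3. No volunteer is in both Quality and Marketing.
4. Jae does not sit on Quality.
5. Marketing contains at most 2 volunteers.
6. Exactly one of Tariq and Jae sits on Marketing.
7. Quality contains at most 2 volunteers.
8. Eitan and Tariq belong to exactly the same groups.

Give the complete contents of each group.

Quality = {Eitan, Tariq}; Marketing = {Jae, Sven}

From (4): Jae ∉ Quality.
(1) (exactly one): Tariq ∈ Quality.
(3) (disjoint): Tariq ∉ Marketing.
(6) (exactly one): Jae ∈ Marketing.
(8): Eitan matches Tariq: Eitan ∈ Quality.
(8): Eitan matches Tariq: Eitan ∉ Marketing.
(7): Quality already has 2, so the rest are out.
Suppose Sven ∉ Marketing: no assignment then satisfies all the clues, so Sven ∈ Marketing.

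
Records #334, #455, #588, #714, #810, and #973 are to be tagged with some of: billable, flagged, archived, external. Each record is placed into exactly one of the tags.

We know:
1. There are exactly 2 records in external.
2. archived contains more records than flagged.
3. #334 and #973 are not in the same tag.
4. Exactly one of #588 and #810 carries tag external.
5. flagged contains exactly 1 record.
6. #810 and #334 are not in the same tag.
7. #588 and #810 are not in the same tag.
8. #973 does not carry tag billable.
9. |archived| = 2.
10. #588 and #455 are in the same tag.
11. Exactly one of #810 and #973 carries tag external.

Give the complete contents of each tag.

billable = {#334}; flagged = {#973}; archived = {#455, #588}; external = {#714, #810}

From (8): #973 ∉ billable.
Suppose #334 ∉ billable: no assignment then satisfies all the clues, so #334 ∈ billable.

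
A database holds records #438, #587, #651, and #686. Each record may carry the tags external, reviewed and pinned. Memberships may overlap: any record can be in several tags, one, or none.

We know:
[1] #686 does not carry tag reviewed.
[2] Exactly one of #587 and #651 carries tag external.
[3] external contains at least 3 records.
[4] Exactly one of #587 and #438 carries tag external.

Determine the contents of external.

external = {#438, #651, #686}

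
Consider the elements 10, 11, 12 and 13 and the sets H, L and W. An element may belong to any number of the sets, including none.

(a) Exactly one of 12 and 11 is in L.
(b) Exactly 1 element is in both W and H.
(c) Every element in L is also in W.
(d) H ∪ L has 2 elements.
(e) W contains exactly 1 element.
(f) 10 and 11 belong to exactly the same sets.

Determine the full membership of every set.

H = {12, 13}; L = {12}; W = {12}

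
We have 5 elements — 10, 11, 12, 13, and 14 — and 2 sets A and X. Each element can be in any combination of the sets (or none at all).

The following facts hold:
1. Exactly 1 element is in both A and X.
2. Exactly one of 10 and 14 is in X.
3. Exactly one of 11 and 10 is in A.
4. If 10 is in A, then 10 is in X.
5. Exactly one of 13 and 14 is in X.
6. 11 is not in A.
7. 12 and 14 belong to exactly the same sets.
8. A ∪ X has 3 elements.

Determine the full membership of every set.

A = {10}; X = {10, 11, 13}

From (6): 11 ∉ A.
(3) (exactly one): 10 ∈ A.
(4): 10 ∈ X.
(2) (exactly one): 14 ∉ X.
(5) (exactly one): 13 ∈ X.
(7): 12 matches 14: 12 ∉ X.
Suppose 11 ∉ X: no assignment then satisfies all the clues, so 11 ∈ X.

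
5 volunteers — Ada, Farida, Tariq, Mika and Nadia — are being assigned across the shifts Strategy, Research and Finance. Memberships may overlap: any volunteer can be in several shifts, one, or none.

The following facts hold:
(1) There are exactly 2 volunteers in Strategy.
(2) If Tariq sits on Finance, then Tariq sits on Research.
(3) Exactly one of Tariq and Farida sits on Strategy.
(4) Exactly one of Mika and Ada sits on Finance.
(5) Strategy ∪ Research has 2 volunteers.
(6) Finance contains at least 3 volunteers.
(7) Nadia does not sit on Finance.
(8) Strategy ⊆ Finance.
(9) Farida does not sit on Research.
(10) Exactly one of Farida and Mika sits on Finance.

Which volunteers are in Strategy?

Strategy = {Ada, Tariq}

From (7): Nadia ∉ Finance.
From (9): Farida ∉ Research.
(8) contrapositive: Nadia ∉ Strategy.
Suppose Ada ∉ Strategy: no assignment then satisfies all the clues, so Ada ∈ Strategy.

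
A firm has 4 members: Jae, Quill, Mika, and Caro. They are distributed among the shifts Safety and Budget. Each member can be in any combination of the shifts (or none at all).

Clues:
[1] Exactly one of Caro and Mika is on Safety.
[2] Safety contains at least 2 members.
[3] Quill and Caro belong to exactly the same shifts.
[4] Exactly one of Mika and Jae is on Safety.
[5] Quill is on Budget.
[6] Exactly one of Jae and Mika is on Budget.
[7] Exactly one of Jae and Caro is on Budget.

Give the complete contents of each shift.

Safety = {Caro, Jae, Quill}; Budget = {Caro, Mika, Quill}

From (5): Quill ∈ Budget.
(3): Caro matches Quill: Caro ∈ Budget.
(7) (exactly one): Jae ∉ Budget.
(6) (exactly one): Mika ∈ Budget.
Suppose Jae ∉ Safety: no assignment then satisfies all the clues, so Jae ∈ Safety.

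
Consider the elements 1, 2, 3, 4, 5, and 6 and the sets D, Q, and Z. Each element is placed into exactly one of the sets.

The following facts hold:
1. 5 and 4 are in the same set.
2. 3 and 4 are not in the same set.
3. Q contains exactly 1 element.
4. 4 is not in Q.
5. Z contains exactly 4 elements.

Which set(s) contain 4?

4: Z

From (4): 4 ∉ Q.
(1): 5 matches 4: 5 ∉ Q.
Suppose 4 ∈ D: no assignment then satisfies all the clues, so 4 ∉ D.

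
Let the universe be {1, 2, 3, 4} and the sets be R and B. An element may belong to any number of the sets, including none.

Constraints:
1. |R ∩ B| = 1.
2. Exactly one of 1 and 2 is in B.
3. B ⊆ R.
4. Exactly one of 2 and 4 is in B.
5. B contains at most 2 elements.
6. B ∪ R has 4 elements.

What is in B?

B = {2}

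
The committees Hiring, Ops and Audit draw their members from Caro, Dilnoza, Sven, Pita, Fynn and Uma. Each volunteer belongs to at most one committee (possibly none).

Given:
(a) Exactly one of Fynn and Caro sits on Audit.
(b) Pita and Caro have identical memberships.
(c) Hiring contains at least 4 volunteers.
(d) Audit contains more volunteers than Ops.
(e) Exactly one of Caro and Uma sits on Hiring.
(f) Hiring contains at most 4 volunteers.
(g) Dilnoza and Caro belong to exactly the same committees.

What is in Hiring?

Hiring = {Caro, Dilnoza, Pita, Sven}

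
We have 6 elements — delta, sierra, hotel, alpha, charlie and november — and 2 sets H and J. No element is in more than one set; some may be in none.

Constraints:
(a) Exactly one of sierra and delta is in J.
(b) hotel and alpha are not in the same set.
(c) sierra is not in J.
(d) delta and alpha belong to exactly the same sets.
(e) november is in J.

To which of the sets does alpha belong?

From (c): sierra ∉ J.
From (e): november ∈ J.
(a) (exactly one): delta ∈ J.
(d): alpha matches delta: alpha ∉ H.
(d): alpha matches delta: alpha ∈ J.
(b): hotel ∉ J.

alpha: J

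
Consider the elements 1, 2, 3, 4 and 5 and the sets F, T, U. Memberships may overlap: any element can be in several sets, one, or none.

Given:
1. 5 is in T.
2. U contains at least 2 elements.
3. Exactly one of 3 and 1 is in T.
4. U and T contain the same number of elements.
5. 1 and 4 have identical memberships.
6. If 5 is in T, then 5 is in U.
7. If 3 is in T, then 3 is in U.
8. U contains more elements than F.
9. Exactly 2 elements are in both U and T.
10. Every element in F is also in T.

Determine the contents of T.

From (1): 5 ∈ T.
(6): 5 ∈ U.
Suppose 1 ∈ T: no assignment then satisfies all the clues, so 1 ∉ T.

T = {3, 5}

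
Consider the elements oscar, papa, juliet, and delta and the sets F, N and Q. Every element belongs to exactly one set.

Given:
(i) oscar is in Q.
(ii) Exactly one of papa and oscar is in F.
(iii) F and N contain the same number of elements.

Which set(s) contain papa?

From (i): oscar ∈ Q.
(ii) (exactly one): papa ∈ F.

papa: F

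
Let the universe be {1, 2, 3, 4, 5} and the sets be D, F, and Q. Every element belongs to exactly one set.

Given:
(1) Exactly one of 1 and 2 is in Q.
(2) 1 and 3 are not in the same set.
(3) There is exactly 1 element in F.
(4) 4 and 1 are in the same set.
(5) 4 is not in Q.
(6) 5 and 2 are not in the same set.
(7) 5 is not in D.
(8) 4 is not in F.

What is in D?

From (5): 4 ∉ Q.
From (7): 5 ∉ D.
From (8): 4 ∉ F.
(4): 1 matches 4: 1 ∉ F.
(4): 1 matches 4: 1 ∉ Q.
Only one set left: 1 ∈ D.
Only one set left: 4 ∈ D.
(1) (exactly one): 2 ∈ Q.
(2): 3 ∉ D.
(6): 5 ∉ Q.
Only one set left: 5 ∈ F.
Only one set left: 3 ∈ Q.

D = {1, 4}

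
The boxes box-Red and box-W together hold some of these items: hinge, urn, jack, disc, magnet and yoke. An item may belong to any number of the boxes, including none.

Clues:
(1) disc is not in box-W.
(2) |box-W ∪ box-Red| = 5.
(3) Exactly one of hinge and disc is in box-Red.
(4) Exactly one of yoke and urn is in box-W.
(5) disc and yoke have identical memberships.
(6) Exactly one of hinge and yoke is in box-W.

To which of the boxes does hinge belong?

From (1): disc ∉ box-W.
(5): yoke matches disc: yoke ∉ box-W.
(6) (exactly one): hinge ∈ box-W.
(4) (exactly one): urn ∈ box-W.
Suppose hinge ∈ box-Red: no assignment then satisfies all the clues, so hinge ∉ box-Red.

hinge: box-W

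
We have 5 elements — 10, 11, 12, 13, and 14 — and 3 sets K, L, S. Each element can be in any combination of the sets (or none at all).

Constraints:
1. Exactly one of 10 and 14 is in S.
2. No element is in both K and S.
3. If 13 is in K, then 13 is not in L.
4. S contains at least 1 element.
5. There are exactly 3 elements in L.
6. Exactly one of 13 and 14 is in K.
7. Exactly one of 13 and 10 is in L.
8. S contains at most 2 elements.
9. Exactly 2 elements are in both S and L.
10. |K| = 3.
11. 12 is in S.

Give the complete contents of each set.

From (11): 12 ∈ S.
(2) (disjoint): 12 ∉ K.
Suppose 10 ∉ K: no assignment then satisfies all the clues, so 10 ∈ K.

K = {10, 11, 13}; L = {10, 12, 14}; S = {12, 14}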